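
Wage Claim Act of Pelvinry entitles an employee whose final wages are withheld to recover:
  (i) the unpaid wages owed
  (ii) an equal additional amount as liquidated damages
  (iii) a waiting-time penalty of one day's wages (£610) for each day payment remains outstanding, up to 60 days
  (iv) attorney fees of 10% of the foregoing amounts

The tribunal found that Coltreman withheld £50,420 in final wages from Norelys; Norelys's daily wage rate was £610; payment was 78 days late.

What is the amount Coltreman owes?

Total award: £151,184

Liquidated damages (equal amount): £50,420
Penalty days: min(78, 60) = 60
Waiting-time penalty: 60 × £610 = £36,600
Subtotal: £50,420 + £50,420 + £36,600 = £137,440
Attorney fees: 10% of £137,440 = £13,744
Total award: £137,440 + £13,744 = £151,184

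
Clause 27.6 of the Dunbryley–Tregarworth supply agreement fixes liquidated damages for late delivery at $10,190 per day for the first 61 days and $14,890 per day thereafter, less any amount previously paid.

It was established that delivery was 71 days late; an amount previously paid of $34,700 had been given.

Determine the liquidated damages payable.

$735,790

First 61 days: 61 × $10,190 = $621,590
Remaining days: (71 − 61) × $14,890 = $148,900
Accrued per-day damages: $621,590 + $148,900 = $770,490
Less amount previously paid: $770,490 − $34,700 = $735,790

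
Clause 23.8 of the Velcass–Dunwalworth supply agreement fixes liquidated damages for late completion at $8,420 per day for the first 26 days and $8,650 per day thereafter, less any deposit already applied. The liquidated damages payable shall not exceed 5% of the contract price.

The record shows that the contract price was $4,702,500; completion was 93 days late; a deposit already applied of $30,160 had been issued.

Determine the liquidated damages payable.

First 26 days: 26 × $8,420 = $218,920
Remaining days: (93 − 26) × $8,650 = $579,550
Accrued per-day damages: $218,920 + $579,550 = $798,470
Less deposit already applied: $798,470 − $30,160 = $768,310
Cap: 5% of $4,702,500 = $235,125
Cap at $235,125: $768,310 exceeds the cap → $235,125

$235,125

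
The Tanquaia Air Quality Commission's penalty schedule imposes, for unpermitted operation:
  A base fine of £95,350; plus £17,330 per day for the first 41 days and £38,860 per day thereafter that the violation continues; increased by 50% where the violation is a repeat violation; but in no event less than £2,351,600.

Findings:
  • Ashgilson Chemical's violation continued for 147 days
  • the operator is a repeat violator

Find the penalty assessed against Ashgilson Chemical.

First 41 days: 41 × £17,330 = £710,530
Remaining days: (147 − 41) × £38,860 = £4,119,160
Per-day component: £710,530 + £4,119,160 = £4,829,690
Base plus per-day: £95,350 + £4,829,690 = £4,925,040
Enhancement: 50% of £4,925,040 = £2,462,520
Enhanced fine: £4,925,040 + £2,462,520 = £7,387,560
Minimum £2,351,600: £7,387,560 meets the minimum, no increase.

£7,387,560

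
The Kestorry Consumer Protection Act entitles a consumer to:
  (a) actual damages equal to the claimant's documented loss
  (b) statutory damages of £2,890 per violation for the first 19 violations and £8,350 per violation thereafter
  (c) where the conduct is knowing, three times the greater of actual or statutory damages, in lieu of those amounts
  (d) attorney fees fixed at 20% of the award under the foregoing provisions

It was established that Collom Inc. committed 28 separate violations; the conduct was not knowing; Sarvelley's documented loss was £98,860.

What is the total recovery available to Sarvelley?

First 19 violations: 19 × £2,890 = £54,910
Remaining violations: (28 − 19) × £8,350 = £75,150
Statutory damages: £54,910 + £75,150 = £130,060
Conduct not knowing: the in-lieu enhancement does not apply.
Actual plus statutory damages: £98,860 + £130,060 = £228,920
Attorney fees: 20% of £228,920 = £45,784
Total recovery: £228,920 + £45,784 = £274,704

£274,704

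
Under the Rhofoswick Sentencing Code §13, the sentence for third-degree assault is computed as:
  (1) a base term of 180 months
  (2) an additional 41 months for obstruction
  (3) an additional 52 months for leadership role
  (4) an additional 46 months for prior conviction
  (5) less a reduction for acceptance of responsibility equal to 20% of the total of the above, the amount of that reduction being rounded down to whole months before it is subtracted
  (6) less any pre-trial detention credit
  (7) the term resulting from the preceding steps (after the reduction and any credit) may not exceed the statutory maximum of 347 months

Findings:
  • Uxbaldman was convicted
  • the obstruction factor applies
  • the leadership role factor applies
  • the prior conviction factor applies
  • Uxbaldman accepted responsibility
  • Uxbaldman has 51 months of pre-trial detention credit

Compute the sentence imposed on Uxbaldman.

205 months

Obstruction enhancement: +41 months
Leadership role enhancement: +52 months
Prior conviction enhancement: +46 months
Adjusted term: 180 months + 41 months + 52 months + 46 months = 319 months
Acceptance of responsibility reduction: 20% of 319 months = 63 months (rounded down)
After reduction: 319 − 63 = 256 months
Less pre-trial detention credit: 256 months − 51 months = 205 months
Cap at 347 months: 205 months is within the cap, no reduction.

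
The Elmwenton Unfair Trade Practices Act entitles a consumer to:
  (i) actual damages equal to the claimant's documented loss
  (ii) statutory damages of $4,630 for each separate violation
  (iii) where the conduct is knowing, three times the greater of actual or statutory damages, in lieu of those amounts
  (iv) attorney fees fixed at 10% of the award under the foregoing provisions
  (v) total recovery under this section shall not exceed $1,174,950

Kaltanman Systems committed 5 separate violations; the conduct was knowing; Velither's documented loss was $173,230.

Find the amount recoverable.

Statutory damages: 5 × $4,630 = $23,150
Greater of actual damages ($173,230) or statutory damages ($23,150): $173,230
Trebled: 3 × $173,230 = $519,690
Attorney fees: 10% of $519,690 = $51,969
Total before cap: $519,690 + $51,969 = $571,659
Cap at $1,174,950: $571,659 is within the cap, no reduction.

$571,659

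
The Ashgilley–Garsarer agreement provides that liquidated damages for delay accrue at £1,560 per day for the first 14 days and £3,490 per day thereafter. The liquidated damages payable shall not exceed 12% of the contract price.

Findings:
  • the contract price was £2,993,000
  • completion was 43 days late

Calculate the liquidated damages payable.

First 14 days: 14 × £1,560 = £21,840
Remaining days: (43 − 14) × £3,490 = £101,210
Accrued per-day damages: £21,840 + £101,210 = £123,050
Cap: 12% of £2,993,000 = £359,160
Cap at £359,160: £123,050 is within the cap, no reduction.

£123,050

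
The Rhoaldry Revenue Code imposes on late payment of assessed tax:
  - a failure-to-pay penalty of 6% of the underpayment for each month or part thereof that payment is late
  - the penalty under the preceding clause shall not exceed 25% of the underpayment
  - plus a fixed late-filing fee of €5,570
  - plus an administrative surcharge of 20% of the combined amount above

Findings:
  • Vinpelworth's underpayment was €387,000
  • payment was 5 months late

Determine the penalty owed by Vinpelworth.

€122,784

Accrued rate: 6% × 5 = 30%, capped at 25% → 25%
Failure-to-pay penalty: 25% of €387,000 = €96,750
Penalty before surcharge: €96,750 + €5,570 = €102,320
Administrative surcharge: 20% of €102,320 = €20,464
Total penalty: €102,320 + €20,464 = €122,784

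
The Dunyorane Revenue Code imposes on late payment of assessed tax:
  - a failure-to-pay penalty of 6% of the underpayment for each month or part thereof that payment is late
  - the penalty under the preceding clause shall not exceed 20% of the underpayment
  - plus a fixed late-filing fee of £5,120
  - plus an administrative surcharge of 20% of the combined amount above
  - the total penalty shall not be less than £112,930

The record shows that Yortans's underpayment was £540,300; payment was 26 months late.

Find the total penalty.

£135,816

Accrued rate: 6% × 26 = 156%, capped at 20% → 20%
Failure-to-pay penalty: 20% of £540,300 = £108,060
Penalty before surcharge: £108,060 + £5,120 = £113,180
Administrative surcharge: 20% of £113,180 = £22,636
Total penalty: £113,180 + £22,636 = £135,816
Minimum £112,930: £135,816 meets the minimum, no increase.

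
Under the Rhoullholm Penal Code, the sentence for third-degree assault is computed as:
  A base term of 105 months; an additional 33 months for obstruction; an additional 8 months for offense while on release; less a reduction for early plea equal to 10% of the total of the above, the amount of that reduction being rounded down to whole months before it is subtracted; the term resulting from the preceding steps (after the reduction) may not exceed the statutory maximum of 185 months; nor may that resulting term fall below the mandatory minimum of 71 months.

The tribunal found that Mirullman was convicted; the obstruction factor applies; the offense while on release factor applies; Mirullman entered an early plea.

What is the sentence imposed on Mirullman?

132 months

Obstruction enhancement: +33 months
Offense while on release enhancement: +8 months
Adjusted term: 105 months + 33 months + 8 months = 146 months
Early plea reduction: 10% of 146 months = 14 months (rounded down)
After reduction: 146 − 14 = 132 months
Cap at 185 months: 132 months is within the cap, no reduction.
Minimum 71 months: 132 months meets the minimum, no increase.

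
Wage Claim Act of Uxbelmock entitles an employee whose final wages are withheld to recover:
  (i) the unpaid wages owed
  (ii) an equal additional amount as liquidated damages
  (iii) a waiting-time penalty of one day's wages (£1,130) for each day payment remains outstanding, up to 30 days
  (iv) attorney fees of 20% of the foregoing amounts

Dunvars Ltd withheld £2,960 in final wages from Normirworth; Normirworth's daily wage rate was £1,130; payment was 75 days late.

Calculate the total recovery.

£47,784

Liquidated damages (equal amount): £2,960
Penalty days: min(75, 30) = 30
Waiting-time penalty: 30 × £1,130 = £33,900
Subtotal: £2,960 + £2,960 + £33,900 = £39,820
Attorney fees: 20% of £39,820 = £7,964
Total award: £39,820 + £7,964 = £47,784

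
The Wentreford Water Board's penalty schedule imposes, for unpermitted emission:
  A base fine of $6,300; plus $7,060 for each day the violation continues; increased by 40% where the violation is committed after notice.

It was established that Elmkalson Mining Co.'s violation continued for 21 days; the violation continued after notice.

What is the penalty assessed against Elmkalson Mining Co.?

Per-day component: 21 × $7,060 = $148,260
Base plus per-day: $6,300 + $148,260 = $154,560
Enhancement: 40% of $154,560 = $61,824
Enhanced fine: $154,560 + $61,824 = $216,384

Civil penalty: $216,384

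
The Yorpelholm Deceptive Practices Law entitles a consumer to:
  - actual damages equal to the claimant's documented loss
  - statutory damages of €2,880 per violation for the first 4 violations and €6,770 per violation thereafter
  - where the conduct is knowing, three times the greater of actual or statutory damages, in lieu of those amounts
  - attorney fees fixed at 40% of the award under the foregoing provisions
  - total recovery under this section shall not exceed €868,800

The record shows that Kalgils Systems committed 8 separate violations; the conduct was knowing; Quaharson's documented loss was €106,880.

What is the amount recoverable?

First 4 violations: 4 × €2,880 = €11,520
Remaining violations: (8 − 4) × €6,770 = €27,080
Statutory damages: €11,520 + €27,080 = €38,600
Greater of actual damages (€106,880) or statutory damages (€38,600): €106,880
Trebled: 3 × €106,880 = €320,640
Attorney fees: 40% of €320,640 = €128,256
Total before cap: €320,640 + €128,256 = €448,896
Cap at €868,800: €448,896 is within the cap, no reduction.

€448,896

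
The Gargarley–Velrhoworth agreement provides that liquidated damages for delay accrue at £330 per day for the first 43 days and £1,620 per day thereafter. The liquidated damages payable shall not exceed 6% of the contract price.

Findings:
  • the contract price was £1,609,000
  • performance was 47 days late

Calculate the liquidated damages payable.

First 43 days: 43 × £330 = £14,190
Remaining days: (47 − 43) × £1,620 = £6,480
Accrued per-day damages: £14,190 + £6,480 = £20,670
Cap: 6% of £1,609,000 = £96,540
Cap at £96,540: £20,670 is within the cap, no reduction.

£20,670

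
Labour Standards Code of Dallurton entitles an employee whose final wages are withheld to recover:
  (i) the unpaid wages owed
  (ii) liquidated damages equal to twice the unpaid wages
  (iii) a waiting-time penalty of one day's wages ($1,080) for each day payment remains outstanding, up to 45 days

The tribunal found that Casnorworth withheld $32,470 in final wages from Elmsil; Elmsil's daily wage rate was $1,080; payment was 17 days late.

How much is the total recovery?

$115,770

Doubled: 2 × $32,470 = $64,940
Penalty days: min(17, 45) = 17
Waiting-time penalty: 17 × $1,080 = $18,360
Total award: $32,470 + $64,940 + $18,360 = $115,770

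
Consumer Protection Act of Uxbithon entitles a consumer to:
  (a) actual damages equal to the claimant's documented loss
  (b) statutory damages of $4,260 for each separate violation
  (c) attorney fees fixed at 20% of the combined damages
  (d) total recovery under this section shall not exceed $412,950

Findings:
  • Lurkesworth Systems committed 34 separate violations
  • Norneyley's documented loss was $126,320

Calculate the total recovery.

Statutory damages: 34 × $4,260 = $144,840
Combined damages: $126,320 + $144,840 = $271,160
Attorney fees: 20% of $271,160 = $54,232
Total before cap: $271,160 + $54,232 = $325,392
Cap at $412,950: $325,392 is within the cap, no reduction.

Total recovery: $325,392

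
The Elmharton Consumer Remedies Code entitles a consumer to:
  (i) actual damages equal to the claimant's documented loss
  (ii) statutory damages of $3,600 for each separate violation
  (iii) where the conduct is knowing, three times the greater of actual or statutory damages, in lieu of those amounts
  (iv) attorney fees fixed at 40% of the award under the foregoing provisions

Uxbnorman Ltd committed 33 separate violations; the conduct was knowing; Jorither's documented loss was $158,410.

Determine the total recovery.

Statutory damages: 33 × $3,600 = $118,800
Greater of actual damages ($158,410) or statutory damages ($118,800): $158,410
Trebled: 3 × $158,410 = $475,230
Attorney fees: 40% of $475,230 = $190,092
Total recovery: $475,230 + $190,092 = $665,322

Total recovery: $665,322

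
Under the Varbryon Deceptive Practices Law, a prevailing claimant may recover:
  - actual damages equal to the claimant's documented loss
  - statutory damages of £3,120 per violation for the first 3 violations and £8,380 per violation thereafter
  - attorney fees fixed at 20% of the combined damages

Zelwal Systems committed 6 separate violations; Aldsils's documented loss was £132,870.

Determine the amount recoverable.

£200,844

First 3 violations: 3 × £3,120 = £9,360
Remaining violations: (6 − 3) × £8,380 = £25,140
Statutory damages: £9,360 + £25,140 = £34,500
Combined damages: £132,870 + £34,500 = £167,370
Attorney fees: 20% of £167,370 = £33,474
Total recovery: £167,370 + £33,474 = £200,844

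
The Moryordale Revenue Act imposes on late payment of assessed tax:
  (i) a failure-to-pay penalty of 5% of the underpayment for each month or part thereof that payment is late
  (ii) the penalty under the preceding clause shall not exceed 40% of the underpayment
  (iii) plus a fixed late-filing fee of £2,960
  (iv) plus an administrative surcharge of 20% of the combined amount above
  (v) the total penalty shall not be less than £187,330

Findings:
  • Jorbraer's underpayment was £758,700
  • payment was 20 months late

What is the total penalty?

Accrued rate: 5% × 20 = 100%, capped at 40% → 40%
Failure-to-pay penalty: 40% of £758,700 = £303,480
Penalty before surcharge: £303,480 + £2,960 = £306,440
Administrative surcharge: 20% of £306,440 = £61,288
Total penalty: £306,440 + £61,288 = £367,728
Minimum £187,330: £367,728 meets the minimum, no increase.

£367,728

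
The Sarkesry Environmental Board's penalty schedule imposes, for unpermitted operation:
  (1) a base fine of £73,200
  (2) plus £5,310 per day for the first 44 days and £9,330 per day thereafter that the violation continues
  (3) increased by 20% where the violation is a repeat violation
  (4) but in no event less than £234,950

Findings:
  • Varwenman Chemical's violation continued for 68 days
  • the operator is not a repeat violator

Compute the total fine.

£530,760

First 44 days: 44 × £5,310 = £233,640
Remaining days: (68 − 44) × £9,330 = £223,920
Per-day component: £233,640 + £223,920 = £457,560
Base plus per-day: £73,200 + £457,560 = £530,760
The operator is not a repeat violator: no 20% increase.
Minimum £234,950: £530,760 meets the minimum, no increase.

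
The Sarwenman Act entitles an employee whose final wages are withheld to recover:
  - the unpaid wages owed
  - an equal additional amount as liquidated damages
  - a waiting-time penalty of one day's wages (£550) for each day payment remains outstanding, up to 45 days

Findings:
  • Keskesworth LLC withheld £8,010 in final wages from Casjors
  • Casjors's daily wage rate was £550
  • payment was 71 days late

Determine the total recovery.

Total award: £40,770

Liquidated damages (equal amount): £8,010
Penalty days: min(71, 45) = 45
Waiting-time penalty: 45 × £550 = £24,750
Total award: £8,010 + £8,010 + £24,750 = £40,770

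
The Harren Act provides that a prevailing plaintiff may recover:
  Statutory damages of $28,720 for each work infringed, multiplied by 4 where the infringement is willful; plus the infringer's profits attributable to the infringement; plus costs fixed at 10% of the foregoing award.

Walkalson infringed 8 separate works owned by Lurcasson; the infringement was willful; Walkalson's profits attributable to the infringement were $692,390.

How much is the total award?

Statutory damages: 8 × $28,720 = $229,760
Multiplied by 4: 4 × $229,760 = $919,040
Combined award: $919,040 + $692,390 = $1,611,430
Costs: 10% of $1,611,430 = $161,143
Award plus costs: $1,611,430 + $161,143 = $1,772,573

$1,772,573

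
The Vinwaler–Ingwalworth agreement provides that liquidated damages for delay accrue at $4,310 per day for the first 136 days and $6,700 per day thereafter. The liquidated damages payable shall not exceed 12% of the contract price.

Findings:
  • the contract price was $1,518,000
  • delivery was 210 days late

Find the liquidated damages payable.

First 136 days: 136 × $4,310 = $586,160
Remaining days: (210 − 136) × $6,700 = $495,800
Accrued per-day damages: $586,160 + $495,800 = $1,081,960
Cap: 12% of $1,518,000 = $182,160
Cap at $182,160: $1,081,960 exceeds the cap → $182,160

$182,160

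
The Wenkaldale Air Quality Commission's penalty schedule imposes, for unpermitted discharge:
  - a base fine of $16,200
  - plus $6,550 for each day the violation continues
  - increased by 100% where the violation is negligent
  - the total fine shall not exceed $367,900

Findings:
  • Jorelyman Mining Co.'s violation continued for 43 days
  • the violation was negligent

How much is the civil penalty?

$367,900

Per-day component: 43 × $6,550 = $281,650
Base plus per-day: $16,200 + $281,650 = $297,850
Enhancement: 100% of $297,850 = $297,850
Enhanced fine: $297,850 + $297,850 = $595,700
Cap at $367,900: $595,700 exceeds the cap → $367,900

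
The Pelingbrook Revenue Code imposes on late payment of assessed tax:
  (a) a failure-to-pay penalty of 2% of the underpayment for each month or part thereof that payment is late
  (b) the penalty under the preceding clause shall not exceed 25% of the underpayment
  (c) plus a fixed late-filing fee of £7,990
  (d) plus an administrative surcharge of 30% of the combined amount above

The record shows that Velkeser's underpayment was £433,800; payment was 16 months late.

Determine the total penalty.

Accrued rate: 2% × 16 = 32%, capped at 25% → 25%
Failure-to-pay penalty: 25% of £433,800 = £108,450
Penalty before surcharge: £108,450 + £7,990 = £116,440
Administrative surcharge: 30% of £116,440 = £34,932
Total penalty: £116,440 + £34,932 = £151,372

Penalty: £151,372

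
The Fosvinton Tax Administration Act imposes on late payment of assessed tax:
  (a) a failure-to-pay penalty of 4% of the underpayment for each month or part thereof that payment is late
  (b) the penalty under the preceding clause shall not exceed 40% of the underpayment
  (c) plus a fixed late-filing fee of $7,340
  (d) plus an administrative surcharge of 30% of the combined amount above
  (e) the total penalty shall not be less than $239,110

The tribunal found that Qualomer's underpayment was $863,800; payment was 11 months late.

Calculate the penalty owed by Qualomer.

Accrued rate: 4% × 11 = 44%, capped at 40% → 40%
Failure-to-pay penalty: 40% of $863,800 = $345,520
Penalty before surcharge: $345,520 + $7,340 = $352,860
Administrative surcharge: 30% of $352,860 = $105,858
Total penalty: $352,860 + $105,858 = $458,718
Minimum $239,110: $458,718 meets the minimum, no increase.

$458,718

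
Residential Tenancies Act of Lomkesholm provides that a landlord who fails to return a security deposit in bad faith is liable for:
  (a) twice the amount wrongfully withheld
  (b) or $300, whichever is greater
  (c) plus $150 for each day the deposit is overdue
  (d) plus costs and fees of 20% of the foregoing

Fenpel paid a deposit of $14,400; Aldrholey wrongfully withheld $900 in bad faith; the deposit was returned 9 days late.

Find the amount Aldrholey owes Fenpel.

$3,780

Doubled: 2 × $900 = $1,800
Minimum $300: $1,800 meets the minimum, no increase.
Late-return penalty: 9 × $150 = $1,350
Damages plus late penalty: $1,800 + $1,350 = $3,150
Costs and fees: 20% of $3,150 = $630
Total recovery: $3,150 + $630 = $3,780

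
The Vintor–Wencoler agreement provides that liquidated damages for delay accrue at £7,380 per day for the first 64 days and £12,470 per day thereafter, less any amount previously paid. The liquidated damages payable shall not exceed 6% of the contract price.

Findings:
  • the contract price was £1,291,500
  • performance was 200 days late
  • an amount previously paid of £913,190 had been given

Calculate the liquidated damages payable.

First 64 days: 64 × £7,380 = £472,320
Remaining days: (200 − 64) × £12,470 = £1,695,920
Accrued per-day damages: £472,320 + £1,695,920 = £2,168,240
Less amount previously paid: £2,168,240 − £913,190 = £1,255,050
Cap: 6% of £1,291,500 = £77,490
Cap at £77,490: £1,255,050 exceeds the cap → £77,490

£77,490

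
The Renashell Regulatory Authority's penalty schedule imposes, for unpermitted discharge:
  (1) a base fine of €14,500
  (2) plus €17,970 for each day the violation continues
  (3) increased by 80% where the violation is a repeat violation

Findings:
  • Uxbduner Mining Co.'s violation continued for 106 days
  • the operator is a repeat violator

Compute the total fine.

€3,454,776

Per-day component: 106 × €17,970 = €1,904,820
Base plus per-day: €14,500 + €1,904,820 = €1,919,320
Enhancement: 80% of €1,919,320 = €1,535,456
Enhanced fine: €1,919,320 + €1,535,456 = €3,454,776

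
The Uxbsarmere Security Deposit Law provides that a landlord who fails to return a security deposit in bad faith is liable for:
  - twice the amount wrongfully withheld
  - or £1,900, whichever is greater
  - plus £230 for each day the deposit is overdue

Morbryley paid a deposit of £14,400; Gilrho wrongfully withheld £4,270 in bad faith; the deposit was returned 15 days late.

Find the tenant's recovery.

Doubled: 2 × £4,270 = £8,540
Minimum £1,900: £8,540 meets the minimum, no increase.
Late-return penalty: 15 × £230 = £3,450
Damages plus late penalty: £8,540 + £3,450 = £11,990

£11,990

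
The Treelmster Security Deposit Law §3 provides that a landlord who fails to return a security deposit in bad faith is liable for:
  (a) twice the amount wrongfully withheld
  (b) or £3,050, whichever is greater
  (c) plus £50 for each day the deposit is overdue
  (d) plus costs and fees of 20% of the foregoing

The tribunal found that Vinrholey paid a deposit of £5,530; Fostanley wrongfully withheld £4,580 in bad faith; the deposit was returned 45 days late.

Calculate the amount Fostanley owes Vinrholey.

Doubled: 2 × £4,580 = £9,160
Minimum £3,050: £9,160 meets the minimum, no increase.
Late-return penalty: 45 × £50 = £2,250
Damages plus late penalty: £9,160 + £2,250 = £11,410
Costs and fees: 20% of £11,410 = £2,282
Total recovery: £11,410 + £2,282 = £13,692

£13,692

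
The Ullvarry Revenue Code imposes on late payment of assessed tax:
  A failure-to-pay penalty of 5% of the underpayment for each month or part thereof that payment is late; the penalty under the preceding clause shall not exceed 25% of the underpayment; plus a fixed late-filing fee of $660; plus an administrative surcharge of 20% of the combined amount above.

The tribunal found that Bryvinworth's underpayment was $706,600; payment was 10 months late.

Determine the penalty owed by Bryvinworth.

Accrued rate: 5% × 10 = 50%, capped at 25% → 25%
Failure-to-pay penalty: 25% of $706,600 = $176,650
Penalty before surcharge: $176,650 + $660 = $177,310
Administrative surcharge: 20% of $177,310 = $35,462
Total penalty: $177,310 + $35,462 = $212,772

$212,772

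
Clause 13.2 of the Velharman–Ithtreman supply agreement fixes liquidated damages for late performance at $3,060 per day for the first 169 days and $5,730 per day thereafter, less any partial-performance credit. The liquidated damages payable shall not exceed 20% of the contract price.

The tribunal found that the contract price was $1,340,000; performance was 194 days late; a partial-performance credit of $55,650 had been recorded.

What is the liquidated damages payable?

$268,000

First 169 days: 169 × $3,060 = $517,140
Remaining days: (194 − 169) × $5,730 = $143,250
Accrued per-day damages: $517,140 + $143,250 = $660,390
Less partial-performance credit: $660,390 − $55,650 = $604,740
Cap: 20% of $1,340,000 = $268,000
Cap at $268,000: $604,740 exceeds the cap → $268,000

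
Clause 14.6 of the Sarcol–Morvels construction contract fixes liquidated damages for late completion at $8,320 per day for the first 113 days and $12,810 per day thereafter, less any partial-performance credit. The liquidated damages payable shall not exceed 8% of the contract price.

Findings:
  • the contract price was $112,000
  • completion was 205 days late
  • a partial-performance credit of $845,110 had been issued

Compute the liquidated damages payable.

$8,960

First 113 days: 113 × $8,320 = $940,160
Remaining days: (205 − 113) × $12,810 = $1,178,520
Accrued per-day damages: $940,160 + $1,178,520 = $2,118,680
Less partial-performance credit: $2,118,680 − $845,110 = $1,273,570
Cap: 8% of $112,000 = $8,960
Cap at $8,960: $1,273,570 exceeds the cap → $8,960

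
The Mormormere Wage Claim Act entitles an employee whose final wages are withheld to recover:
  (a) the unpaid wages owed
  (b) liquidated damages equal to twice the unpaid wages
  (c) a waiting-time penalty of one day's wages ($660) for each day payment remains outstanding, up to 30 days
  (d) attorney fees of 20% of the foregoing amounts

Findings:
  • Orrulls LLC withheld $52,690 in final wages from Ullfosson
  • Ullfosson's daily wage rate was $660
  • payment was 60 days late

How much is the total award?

Doubled: 2 × $52,690 = $105,380
Penalty days: min(60, 30) = 30
Waiting-time penalty: 30 × $660 = $19,800
Subtotal: $52,690 + $105,380 + $19,800 = $177,870
Attorney fees: 20% of $177,870 = $35,574
Total award: $177,870 + $35,574 = $213,444

$213,444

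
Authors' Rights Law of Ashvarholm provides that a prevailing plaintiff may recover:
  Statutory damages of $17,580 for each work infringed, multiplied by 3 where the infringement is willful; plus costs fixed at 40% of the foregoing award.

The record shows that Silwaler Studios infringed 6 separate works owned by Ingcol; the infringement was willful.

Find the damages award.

Statutory damages: 6 × $17,580 = $105,480
Trebled: 3 × $105,480 = $316,440
Costs: 40% of $316,440 = $126,576
Award plus costs: $316,440 + $126,576 = $443,016

$443,016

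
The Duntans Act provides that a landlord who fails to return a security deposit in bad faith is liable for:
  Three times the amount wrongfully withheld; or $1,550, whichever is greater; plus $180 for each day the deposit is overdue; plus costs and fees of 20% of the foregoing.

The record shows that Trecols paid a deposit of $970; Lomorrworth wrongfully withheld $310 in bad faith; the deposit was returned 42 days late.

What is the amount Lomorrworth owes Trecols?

Trebled: 3 × $310 = $930
Minimum $1,550: $930 is below the minimum → $1,550
Late-return penalty: 42 × $180 = $7,560
Damages plus late penalty: $1,550 + $7,560 = $9,110
Costs and fees: 20% of $9,110 = $1,822
Total recovery: $9,110 + $1,822 = $10,932

$10,932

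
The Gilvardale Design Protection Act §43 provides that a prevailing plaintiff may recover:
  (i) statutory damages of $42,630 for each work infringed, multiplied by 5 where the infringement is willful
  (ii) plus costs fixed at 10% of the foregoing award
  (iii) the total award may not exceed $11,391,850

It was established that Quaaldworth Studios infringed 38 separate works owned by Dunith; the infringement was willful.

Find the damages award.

$8,909,670

Statutory damages: 38 × $42,630 = $1,619,940
Multiplied by 5: 5 × $1,619,940 = $8,099,700
Costs: 10% of $8,099,700 = $809,970
Award plus costs: $8,099,700 + $809,970 = $8,909,670
Cap at $11,391,850: $8,909,670 is within the cap, no reduction.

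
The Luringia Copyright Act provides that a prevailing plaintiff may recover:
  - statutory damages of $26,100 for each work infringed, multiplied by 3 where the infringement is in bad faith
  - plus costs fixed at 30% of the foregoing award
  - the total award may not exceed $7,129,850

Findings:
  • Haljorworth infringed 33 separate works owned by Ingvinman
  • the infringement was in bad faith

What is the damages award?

Award: $3,359,070

Statutory damages: 33 × $26,100 = $861,300
Trebled: 3 × $861,300 = $2,583,900
Costs: 30% of $2,583,900 = $775,170
Award plus costs: $2,583,900 + $775,170 = $3,359,070
Cap at $7,129,850: $3,359,070 is within the cap, no reduction.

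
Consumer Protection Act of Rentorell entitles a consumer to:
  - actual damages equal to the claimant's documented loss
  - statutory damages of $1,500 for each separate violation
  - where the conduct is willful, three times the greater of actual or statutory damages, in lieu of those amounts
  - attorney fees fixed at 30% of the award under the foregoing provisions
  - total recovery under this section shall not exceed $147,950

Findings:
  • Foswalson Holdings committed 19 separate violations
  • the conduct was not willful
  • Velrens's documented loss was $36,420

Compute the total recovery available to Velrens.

Statutory damages: 19 × $1,500 = $28,500
Conduct not willful: the in-lieu enhancement does not apply.
Actual plus statutory damages: $36,420 + $28,500 = $64,920
Attorney fees: 30% of $64,920 = $19,476
Total before cap: $64,920 + $19,476 = $84,396
Cap at $147,950: $84,396 is within the cap, no reduction.

$84,396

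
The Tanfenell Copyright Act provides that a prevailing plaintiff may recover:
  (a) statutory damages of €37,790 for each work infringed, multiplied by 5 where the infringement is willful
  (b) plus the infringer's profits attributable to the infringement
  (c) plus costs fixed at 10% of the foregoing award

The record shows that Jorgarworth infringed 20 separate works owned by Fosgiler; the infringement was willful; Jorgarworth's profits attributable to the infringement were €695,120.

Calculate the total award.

Statutory damages: 20 × €37,790 = €755,800
Multiplied by 5: 5 × €755,800 = €3,779,000
Combined award: €3,779,000 + €695,120 = €4,474,120
Costs: 10% of €4,474,120 = €447,412
Award plus costs: €4,474,120 + €447,412 = €4,921,532

€4,921,532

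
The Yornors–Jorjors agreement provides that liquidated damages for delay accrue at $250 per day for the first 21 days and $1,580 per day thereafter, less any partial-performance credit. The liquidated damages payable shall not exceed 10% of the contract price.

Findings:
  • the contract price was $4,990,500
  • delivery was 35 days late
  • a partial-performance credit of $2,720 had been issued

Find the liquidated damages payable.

Liquidated damages: $24,650

First 21 days: 21 × $250 = $5,250
Remaining days: (35 − 21) × $1,580 = $22,120
Accrued per-day damages: $5,250 + $22,120 = $27,370
Less partial-performance credit: $27,370 − $2,720 = $24,650
Cap: 10% of $4,990,500 = $499,050
Cap at $499,050: $24,650 is within the cap, no reduction.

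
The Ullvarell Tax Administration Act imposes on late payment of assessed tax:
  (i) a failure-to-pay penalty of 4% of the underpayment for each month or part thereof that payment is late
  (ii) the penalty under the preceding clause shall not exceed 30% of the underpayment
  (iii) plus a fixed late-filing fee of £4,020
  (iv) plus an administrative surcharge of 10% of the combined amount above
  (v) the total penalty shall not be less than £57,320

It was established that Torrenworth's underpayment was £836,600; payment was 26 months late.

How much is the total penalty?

£280,500

Accrued rate: 4% × 26 = 104%, capped at 30% → 30%
Failure-to-pay penalty: 30% of £836,600 = £250,980
Penalty before surcharge: £250,980 + £4,020 = £255,000
Administrative surcharge: 10% of £255,000 = £25,500
Total penalty: £255,000 + £25,500 = £280,500
Minimum £57,320: £280,500 meets the minimum, no increase.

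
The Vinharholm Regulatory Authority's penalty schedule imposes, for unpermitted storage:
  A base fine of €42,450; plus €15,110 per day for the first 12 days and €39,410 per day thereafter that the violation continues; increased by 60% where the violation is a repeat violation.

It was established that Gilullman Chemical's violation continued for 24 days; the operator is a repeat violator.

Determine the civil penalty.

€1,114,704

First 12 days: 12 × €15,110 = €181,320
Remaining days: (24 − 12) × €39,410 = €472,920
Per-day component: €181,320 + €472,920 = €654,240
Base plus per-day: €42,450 + €654,240 = €696,690
Enhancement: 60% of €696,690 = €418,014
Enhanced fine: €696,690 + €418,014 = €1,114,704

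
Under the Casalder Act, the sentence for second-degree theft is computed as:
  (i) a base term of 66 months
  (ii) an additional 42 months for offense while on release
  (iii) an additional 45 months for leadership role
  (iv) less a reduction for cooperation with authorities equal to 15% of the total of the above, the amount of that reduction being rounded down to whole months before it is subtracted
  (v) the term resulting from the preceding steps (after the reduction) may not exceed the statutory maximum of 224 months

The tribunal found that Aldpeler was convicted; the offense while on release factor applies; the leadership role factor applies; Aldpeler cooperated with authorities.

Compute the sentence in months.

Offense while on release enhancement: +42 months
Leadership role enhancement: +45 months
Adjusted term: 66 months + 42 months + 45 months = 153 months
Cooperation with authorities reduction: 15% of 153 months = 22 months (rounded down)
After reduction: 153 − 22 = 131 months
Cap at 224 months: 131 months is within the cap, no reduction.

131 months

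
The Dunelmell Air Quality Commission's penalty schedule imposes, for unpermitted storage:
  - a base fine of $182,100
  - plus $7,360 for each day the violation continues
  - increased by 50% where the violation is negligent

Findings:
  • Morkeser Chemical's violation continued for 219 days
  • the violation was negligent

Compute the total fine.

$2,690,910

Per-day component: 219 × $7,360 = $1,611,840
Base plus per-day: $182,100 + $1,611,840 = $1,793,940
Enhancement: 50% of $1,793,940 = $896,970
Enhanced fine: $1,793,940 + $896,970 = $2,690,910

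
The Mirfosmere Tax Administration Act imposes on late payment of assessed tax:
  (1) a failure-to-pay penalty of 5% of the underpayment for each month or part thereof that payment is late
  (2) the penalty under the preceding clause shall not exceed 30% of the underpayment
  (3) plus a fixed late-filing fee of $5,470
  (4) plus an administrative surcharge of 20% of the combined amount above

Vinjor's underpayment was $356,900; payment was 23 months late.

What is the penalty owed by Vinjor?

Penalty: $135,048

Accrued rate: 5% × 23 = 115%, capped at 30% → 30%
Failure-to-pay penalty: 30% of $356,900 = $107,070
Penalty before surcharge: $107,070 + $5,470 = $112,540
Administrative surcharge: 20% of $112,540 = $22,508
Total penalty: $112,540 + $22,508 = $135,048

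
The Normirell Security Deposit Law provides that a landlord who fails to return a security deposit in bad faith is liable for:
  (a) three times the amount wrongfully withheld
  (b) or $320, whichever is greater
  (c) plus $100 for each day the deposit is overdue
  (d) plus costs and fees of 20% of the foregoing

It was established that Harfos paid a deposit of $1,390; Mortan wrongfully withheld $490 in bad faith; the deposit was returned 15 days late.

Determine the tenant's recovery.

$3,564

Trebled: 3 × $490 = $1,470
Minimum $320: $1,470 meets the minimum, no increase.
Late-return penalty: 15 × $100 = $1,500
Damages plus late penalty: $1,470 + $1,500 = $2,970
Costs and fees: 20% of $2,970 = $594
Total recovery: $2,970 + $594 = $3,564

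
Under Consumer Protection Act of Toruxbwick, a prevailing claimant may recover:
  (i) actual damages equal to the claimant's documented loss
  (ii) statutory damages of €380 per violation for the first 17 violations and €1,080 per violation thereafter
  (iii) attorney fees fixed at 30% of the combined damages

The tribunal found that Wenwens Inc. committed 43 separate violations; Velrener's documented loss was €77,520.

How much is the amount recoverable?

€145,678

First 17 violations: 17 × €380 = €6,460
Remaining violations: (43 − 17) × €1,080 = €28,080
Statutory damages: €6,460 + €28,080 = €34,540
Combined damages: €77,520 + €34,540 = €112,060
Attorney fees: 30% of €112,060 = €33,618
Total recovery: €112,060 + €33,618 = €145,678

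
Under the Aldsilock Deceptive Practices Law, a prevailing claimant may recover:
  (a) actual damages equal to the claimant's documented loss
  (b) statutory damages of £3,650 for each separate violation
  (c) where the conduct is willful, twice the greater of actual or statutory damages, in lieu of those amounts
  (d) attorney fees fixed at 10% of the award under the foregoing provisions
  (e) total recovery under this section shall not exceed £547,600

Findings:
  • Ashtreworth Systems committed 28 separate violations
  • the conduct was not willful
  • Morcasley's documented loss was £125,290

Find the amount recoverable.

£250,239

Statutory damages: 28 × £3,650 = £102,200
Conduct not willful: the in-lieu enhancement does not apply.
Actual plus statutory damages: £125,290 + £102,200 = £227,490
Attorney fees: 10% of £227,490 = £22,749
Total before cap: £227,490 + £22,749 = £250,239
Cap at £547,600: £250,239 is within the cap, no reduction.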